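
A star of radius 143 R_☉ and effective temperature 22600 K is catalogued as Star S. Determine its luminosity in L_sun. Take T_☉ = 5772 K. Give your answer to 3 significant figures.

L/L_☉ = (R/R_☉)² (T/T_☉)⁴ = (143)² × (22600/5772)⁴
       = 2.045×10^4 × (3.915)⁴ = 2.045×10^4 × 235.0 = 4.806×10^6.

4.81×10^6 L_sun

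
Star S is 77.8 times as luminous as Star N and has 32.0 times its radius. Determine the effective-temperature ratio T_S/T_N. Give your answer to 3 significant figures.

L ∝ R²T⁴ gives T ∝ (L/R²)^(1/4), so
T_S/T_N = (77.8 / 32.0²)^(1/4) = (0.07598)^(1/4) = 0.5250.

0.525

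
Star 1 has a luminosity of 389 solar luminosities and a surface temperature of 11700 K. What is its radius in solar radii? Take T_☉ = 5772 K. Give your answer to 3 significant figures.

R/R_☉ = √(L/L_☉) / (T/T_☉)² = √(389) / (2.027)²
       = 19.72 / 4.109 = 4.800.

4.80 solar radii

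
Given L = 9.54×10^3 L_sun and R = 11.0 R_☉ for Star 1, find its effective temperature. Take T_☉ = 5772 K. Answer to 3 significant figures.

T/T_☉ = (L/L_☉)^(1/4) / (R/R_☉)^(1/2)
T = 5772 × (9.54×10^3)^(1/4) / √(11.0) = 5772 × 9.883 / 3.317 = 1.720×10^4 K.

1.72×10^4 K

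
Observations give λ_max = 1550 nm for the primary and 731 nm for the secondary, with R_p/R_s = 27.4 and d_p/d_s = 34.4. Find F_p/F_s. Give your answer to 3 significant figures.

0.0314

Wien's law: T_p/T_s = λ_s/λ_p = 731/1550 = 0.4716.
L_p/L_s = (R_p/R_s)²(T_p/T_s)⁴ = (27.4)²(0.4716)⁴ = 37.14.
F_p/F_s = (L_p/L_s)/(d_p/d_s)² = 37.14/(34.4)² = 0.03139.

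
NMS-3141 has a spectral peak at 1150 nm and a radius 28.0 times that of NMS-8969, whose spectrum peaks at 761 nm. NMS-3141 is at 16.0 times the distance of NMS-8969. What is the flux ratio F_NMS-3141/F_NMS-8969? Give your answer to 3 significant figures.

Wien's law: T_NMS-3141/T_NMS-8969 = λ_NMS-8969/λ_NMS-3141 = 761/1150 = 0.6617.
L_NMS-3141/L_NMS-8969 = (R_NMS-3141/R_NMS-8969)²(T_NMS-3141/T_NMS-8969)⁴ = (28.0)²(0.6617)⁴ = 150.3.
F_NMS-3141/F_NMS-8969 = (L_NMS-3141/L_NMS-8969)/(d_NMS-3141/d_NMS-8969)² = 150.3/(16.0)² = 0.5873.

0.587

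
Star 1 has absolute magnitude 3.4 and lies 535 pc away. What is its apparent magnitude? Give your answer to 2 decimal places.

12.04

m = M + 5 log₁₀(d/10 pc) = 3.4 + 5 log₁₀(535/10)
  = 3.4 + 5 × 1.728 = 3.4 + 8.64 = 12.04.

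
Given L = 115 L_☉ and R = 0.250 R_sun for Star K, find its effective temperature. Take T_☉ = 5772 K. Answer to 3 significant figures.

T/T_☉ = (L/L_☉)^(1/4) / (R/R_☉)^(1/2)
T = 5772 × (115)^(1/4) / √(0.250) = 5772 × 3.275 / 0.5000 = 3.780×10^4 K.

3.78×10^4 K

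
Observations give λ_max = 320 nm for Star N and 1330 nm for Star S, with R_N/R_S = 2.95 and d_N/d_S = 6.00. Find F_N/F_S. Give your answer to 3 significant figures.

72.1

Wien's law: T_N/T_S = λ_S/λ_N = 1330/320 = 4.156.
L_N/L_S = (R_N/R_S)²(T_N/T_S)⁴ = (2.95)²(4.156)⁴ = 2597.
F_N/F_S = (L_N/L_S)/(d_N/d_S)² = 2597/(6.00)² = 72.14.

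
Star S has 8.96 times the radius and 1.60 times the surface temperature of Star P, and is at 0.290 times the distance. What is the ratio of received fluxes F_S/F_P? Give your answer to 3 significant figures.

L_S/L_P = (R_S/R_P)²(T_S/T_P)⁴ = (8.96)² × (1.60)⁴ = 526.1.
F_S/F_P = (L_S/L_P)/(d_S/d_P)² = 526.1 / (0.290)² = 6256.

6.26×10^3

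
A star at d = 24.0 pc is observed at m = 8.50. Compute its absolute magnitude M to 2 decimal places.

6.60

M = m − 5 log₁₀(d/10 pc) = 8.50 − 5 log₁₀(24.0/10)
  = 8.50 − 5 × 0.380 = 8.50 − 1.90 = 6.60.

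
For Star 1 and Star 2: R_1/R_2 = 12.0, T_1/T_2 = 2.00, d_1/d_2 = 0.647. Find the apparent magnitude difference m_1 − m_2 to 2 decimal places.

-9.35

L_1/L_2 = (12.0)²(2.00)⁴ = 2304.
F_1/F_2 = (L_1/L_2)/(d_1/d_2)² = 2304/0.4186 = 5504.
m_1 − m_2 = −2.5 log₁₀(5504) = -9.35.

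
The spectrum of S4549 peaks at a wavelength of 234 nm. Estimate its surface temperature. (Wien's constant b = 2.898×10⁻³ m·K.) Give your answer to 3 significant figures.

1.24×10^4 K

T = b/λ_max = 2.898×10⁻³ / (234×10⁻⁹) = 1.238×10^4 K.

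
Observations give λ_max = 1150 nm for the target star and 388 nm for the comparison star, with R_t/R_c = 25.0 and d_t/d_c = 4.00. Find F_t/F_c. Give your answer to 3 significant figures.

0.506

Wien's law: T_t/T_c = λ_c/λ_t = 388/1150 = 0.3374.
L_t/L_c = (R_t/R_c)²(T_t/T_c)⁴ = (25.0)²(0.3374)⁴ = 8.099.
F_t/F_c = (L_t/L_c)/(d_t/d_c)² = 8.099/(4.00)² = 0.5062.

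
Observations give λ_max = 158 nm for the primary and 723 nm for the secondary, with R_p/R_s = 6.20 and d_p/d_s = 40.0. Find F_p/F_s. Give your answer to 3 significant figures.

Wien's law: T_p/T_s = λ_s/λ_p = 723/158 = 4.576.
L_p/L_s = (R_p/R_s)²(T_p/T_s)⁴ = (6.20)²(4.576)⁴ = 1.685×10^4.
F_p/F_s = (L_p/L_s)/(d_p/d_s)² = 1.685×10^4/(40.0)² = 10.53.

10.5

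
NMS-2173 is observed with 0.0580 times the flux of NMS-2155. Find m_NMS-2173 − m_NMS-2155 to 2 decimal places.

3.09

m_NMS-2173 − m_NMS-2155 = −2.5 log₁₀(F_NMS-2173/F_NMS-2155) = −2.5 log₁₀(0.0580) = −2.5 × (-1.237) = 3.091.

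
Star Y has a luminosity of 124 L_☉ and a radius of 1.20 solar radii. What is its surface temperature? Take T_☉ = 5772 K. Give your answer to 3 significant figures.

1.76×10^4 K

T/T_☉ = (L/L_☉)^(1/4) / (R/R_☉)^(1/2)
T = 5772 × (124)^(1/4) / √(1.20) = 5772 × 3.337 / 1.095 = 1.758×10^4 K.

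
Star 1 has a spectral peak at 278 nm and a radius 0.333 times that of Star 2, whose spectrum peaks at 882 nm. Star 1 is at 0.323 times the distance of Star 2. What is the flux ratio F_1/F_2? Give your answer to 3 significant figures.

108

Wien's law: T_1/T_2 = λ_2/λ_1 = 882/278 = 3.173.
L_1/L_2 = (R_1/R_2)²(T_1/T_2)⁴ = (0.333)²(3.173)⁴ = 11.24.
F_1/F_2 = (L_1/L_2)/(d_1/d_2)² = 11.24/(0.323)² = 107.7.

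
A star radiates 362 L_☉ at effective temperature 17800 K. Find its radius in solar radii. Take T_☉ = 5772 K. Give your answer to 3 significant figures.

2.00 solar radii

R/R_☉ = √(L/L_☉) / (T/T_☉)² = √(362) / (3.084)²
       = 19.03 / 9.510 = 2.001.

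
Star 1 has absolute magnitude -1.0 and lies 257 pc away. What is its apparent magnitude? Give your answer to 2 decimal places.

m = M + 5 log₁₀(d/10 pc) = -1.0 + 5 log₁₀(257/10)
  = -1.0 + 5 × 1.410 = -1.0 + 7.05 = 6.05.

6.05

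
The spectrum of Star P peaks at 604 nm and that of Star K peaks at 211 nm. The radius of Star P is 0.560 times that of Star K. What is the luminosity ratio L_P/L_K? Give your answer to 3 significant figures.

Wien's law gives T ∝ 1/λ_max, so T_P/T_K = λ_K/λ_P = 211/604 = 0.3493.
Then L ∝ R²T⁴ gives L_P/L_K = (0.560)² × (0.3493)⁴ = 0.3136 × 0.01489 = 0.004670.

0.00467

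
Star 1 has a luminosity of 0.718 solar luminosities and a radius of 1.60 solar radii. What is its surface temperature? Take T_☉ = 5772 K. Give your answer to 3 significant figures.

T/T_☉ = (L/L_☉)^(1/4) / (R/R_☉)^(1/2)
T = 5772 × (0.718)^(1/4) / √(1.60) = 5772 × 0.9205 / 1.265 = 4200 K.

4.20×10^3 K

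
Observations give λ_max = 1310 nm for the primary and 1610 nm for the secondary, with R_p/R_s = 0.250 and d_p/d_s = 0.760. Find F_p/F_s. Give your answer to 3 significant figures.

0.247

Wien's law: T_p/T_s = λ_s/λ_p = 1610/1310 = 1.229.
L_p/L_s = (R_p/R_s)²(T_p/T_s)⁴ = (0.250)²(1.229)⁴ = 0.1426.
F_p/F_s = (L_p/L_s)/(d_p/d_s)² = 0.1426/(0.760)² = 0.2469.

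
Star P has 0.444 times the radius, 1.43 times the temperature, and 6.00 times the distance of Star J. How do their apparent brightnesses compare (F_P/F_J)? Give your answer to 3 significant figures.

0.0229

L_P/L_J = (R_P/R_J)²(T_P/T_J)⁴ = (0.444)² × (1.43)⁴ = 0.8243.
F_P/F_J = (L_P/L_J)/(d_P/d_J)² = 0.8243 / (6.00)² = 0.02290.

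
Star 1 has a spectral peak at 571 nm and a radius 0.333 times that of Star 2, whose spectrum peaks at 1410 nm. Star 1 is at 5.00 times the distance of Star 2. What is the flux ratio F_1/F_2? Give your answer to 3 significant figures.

Wien's law: T_1/T_2 = λ_2/λ_1 = 1410/571 = 2.469.
L_1/L_2 = (R_1/R_2)²(T_1/T_2)⁴ = (0.333)²(2.469)⁴ = 4.123.
F_1/F_2 = (L_1/L_2)/(d_1/d_2)² = 4.123/(5.00)² = 0.1649.

0.165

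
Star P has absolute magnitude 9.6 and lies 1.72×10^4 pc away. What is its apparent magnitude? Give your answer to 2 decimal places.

25.78

m = M + 5 log₁₀(d/10 pc) = 9.6 + 5 log₁₀(1.72×10^4/10)
  = 9.6 + 5 × 3.236 = 9.6 + 16.18 = 25.78.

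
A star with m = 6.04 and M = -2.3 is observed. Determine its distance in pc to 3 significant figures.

466 pc

m − M = 5 log₁₀(d/10 pc)
6.04 − (-2.3) = 8.34 = 5 log₁₀(d/10)
d = 10 × 10^(8.34/5) = 10 × 10^1.668 = 465.6 pc.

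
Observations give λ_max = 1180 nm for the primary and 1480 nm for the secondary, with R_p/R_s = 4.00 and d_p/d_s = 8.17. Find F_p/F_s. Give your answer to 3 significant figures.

0.593

Wien's law: T_p/T_s = λ_s/λ_p = 1480/1180 = 1.254.
L_p/L_s = (R_p/R_s)²(T_p/T_s)⁴ = (4.00)²(1.254)⁴ = 39.59.
F_p/F_s = (L_p/L_s)/(d_p/d_s)² = 39.59/(8.17)² = 0.5932.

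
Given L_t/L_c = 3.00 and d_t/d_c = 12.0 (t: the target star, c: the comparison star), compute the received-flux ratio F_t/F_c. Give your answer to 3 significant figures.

0.0208

F = L/(4πd²), so F_t/F_c = (L_t/L_c) / (d_t/d_c)²
= 3.00 / (12.0)² = 3.00 / 144.0 = 0.02083.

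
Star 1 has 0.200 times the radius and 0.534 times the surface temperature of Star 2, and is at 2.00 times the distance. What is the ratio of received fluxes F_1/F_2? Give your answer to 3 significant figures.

8.13×10^-4

L_1/L_2 = (R_1/R_2)²(T_1/T_2)⁴ = (0.200)² × (0.534)⁴ = 0.003253.
F_1/F_2 = (L_1/L_2)/(d_1/d_2)² = 0.003253 / (2.00)² = 8.131×10^-4.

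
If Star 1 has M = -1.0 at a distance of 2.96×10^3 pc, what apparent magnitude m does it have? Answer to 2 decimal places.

m = M + 5 log₁₀(d/10 pc) = -1.0 + 5 log₁₀(2.96×10^3/10)
  = -1.0 + 5 × 2.471 = -1.0 + 12.36 = 11.36.

11.36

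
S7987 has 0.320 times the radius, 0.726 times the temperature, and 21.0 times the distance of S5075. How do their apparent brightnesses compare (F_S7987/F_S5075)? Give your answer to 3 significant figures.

6.45×10^-5

L_S7987/L_S5075 = (R_S7987/R_S5075)²(T_S7987/T_S5075)⁴ = (0.320)² × (0.726)⁴ = 0.02845.
F_S7987/F_S5075 = (L_S7987/L_S5075)/(d_S7987/d_S5075)² = 0.02845 / (21.0)² = 6.451×10^-5.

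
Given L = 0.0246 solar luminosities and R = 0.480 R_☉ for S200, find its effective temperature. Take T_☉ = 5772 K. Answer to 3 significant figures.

T/T_☉ = (L/L_☉)^(1/4) / (R/R_☉)^(1/2)
T = 5772 × (0.0246)^(1/4) / √(0.480) = 5772 × 0.3960 / 0.6928 = 3299 K.

3.30×10^3 K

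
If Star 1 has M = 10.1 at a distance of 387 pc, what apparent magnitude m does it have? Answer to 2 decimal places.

m = M + 5 log₁₀(d/10 pc) = 10.1 + 5 log₁₀(387/10)
  = 10.1 + 5 × 1.588 = 10.1 + 7.94 = 18.04.

18.04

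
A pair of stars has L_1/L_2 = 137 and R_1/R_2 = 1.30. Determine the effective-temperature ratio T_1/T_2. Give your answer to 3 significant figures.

L ∝ R²T⁴ gives T ∝ (L/R²)^(1/4), so
T_1/T_2 = (137 / 1.30²)^(1/4) = (81.07)^(1/4) = 3.001.

3.00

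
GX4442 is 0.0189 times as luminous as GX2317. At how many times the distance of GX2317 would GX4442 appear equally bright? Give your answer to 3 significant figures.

0.137

Equal flux requires L_GX4442/d_GX4442² = L_GX2317/d_GX2317², so d_GX4442/d_GX2317 = √(L_GX4442/L_GX2317)
= √(0.0189) = 0.1375.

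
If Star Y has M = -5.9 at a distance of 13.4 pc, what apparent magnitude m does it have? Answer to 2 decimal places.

m = M + 5 log₁₀(d/10 pc) = -5.9 + 5 log₁₀(13.4/10)
  = -5.9 + 5 × 0.127 = -5.9 + 0.64 = -5.26.

-5.26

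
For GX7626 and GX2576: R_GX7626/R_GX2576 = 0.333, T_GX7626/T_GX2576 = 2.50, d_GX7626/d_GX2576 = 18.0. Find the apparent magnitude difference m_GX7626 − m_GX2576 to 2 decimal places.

L_GX7626/L_GX2576 = (0.333)²(2.50)⁴ = 4.332.
F_GX7626/F_GX2576 = (L_GX7626/L_GX2576)/(d_GX7626/d_GX2576)² = 4.332/324.0 = 0.01337.
m_GX7626 − m_GX2576 = −2.5 log₁₀(0.01337) = 4.68.

4.68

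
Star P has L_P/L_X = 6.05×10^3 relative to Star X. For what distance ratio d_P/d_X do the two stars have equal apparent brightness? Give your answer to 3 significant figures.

Equal flux requires L_P/d_P² = L_X/d_X², so d_P/d_X = √(L_P/L_X)
= √(6.05×10^3) = 77.78.

77.8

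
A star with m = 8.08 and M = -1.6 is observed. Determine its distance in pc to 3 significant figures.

m − M = 5 log₁₀(d/10 pc)
8.08 − (-1.6) = 9.68 = 5 log₁₀(d/10)
d = 10 × 10^(9.68/5) = 10 × 10^1.936 = 863.0 pc.

863 pc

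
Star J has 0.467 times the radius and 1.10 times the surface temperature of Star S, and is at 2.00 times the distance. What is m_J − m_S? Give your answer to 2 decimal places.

L_J/L_S = (0.467)²(1.10)⁴ = 0.3193.
F_J/F_S = (L_J/L_S)/(d_J/d_S)² = 0.3193/4.000 = 0.07983.
m_J − m_S = −2.5 log₁₀(0.07983) = 2.74.

2.74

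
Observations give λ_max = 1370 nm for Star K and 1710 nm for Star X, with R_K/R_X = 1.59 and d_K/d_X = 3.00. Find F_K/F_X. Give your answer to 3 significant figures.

Wien's law: T_K/T_X = λ_X/λ_K = 1710/1370 = 1.248.
L_K/L_X = (R_K/R_X)²(T_K/T_X)⁴ = (1.59)²(1.248)⁴ = 6.136.
F_K/F_X = (L_K/L_X)/(d_K/d_X)² = 6.136/(3.00)² = 0.6818.

0.682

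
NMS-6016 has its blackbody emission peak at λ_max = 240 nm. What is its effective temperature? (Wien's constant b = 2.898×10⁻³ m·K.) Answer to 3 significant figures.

1.21×10^4 K

T = b/λ_max = 2.898×10⁻³ / (240×10⁻⁹) = 1.207×10^4 K.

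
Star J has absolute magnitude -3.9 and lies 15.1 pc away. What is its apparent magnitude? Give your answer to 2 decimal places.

-3.01

m = M + 5 log₁₀(d/10 pc) = -3.9 + 5 log₁₀(15.1/10)
  = -3.9 + 5 × 0.179 = -3.9 + 0.89 = -3.01.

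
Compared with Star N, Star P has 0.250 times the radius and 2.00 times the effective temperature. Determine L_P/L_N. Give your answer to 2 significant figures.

1.0

From the Stefan–Boltzmann law, L ∝ R²T⁴, so
L_P/L_N = (R_P/R_N)² (T_P/T_N)⁴ = (0.250)² × (2.00)⁴ = 0.06250 × 16.00 = 1.000.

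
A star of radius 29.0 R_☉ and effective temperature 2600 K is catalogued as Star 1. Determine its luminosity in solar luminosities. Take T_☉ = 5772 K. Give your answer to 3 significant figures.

L/L_☉ = (R/R_☉)² (T/T_☉)⁴ = (29.0)² × (2600/5772)⁴
       = 841.0 × (0.4505)⁴ = 841.0 × 0.04117 = 34.62.

34.6 solar luminosities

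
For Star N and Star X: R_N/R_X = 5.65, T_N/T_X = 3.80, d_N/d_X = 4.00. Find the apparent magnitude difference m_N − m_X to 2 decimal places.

-6.55

L_N/L_X = (5.65)²(3.80)⁴ = 6656.
F_N/F_X = (L_N/L_X)/(d_N/d_X)² = 6656/16.00 = 416.0.
m_N − m_X = −2.5 log₁₀(416.0) = -6.55.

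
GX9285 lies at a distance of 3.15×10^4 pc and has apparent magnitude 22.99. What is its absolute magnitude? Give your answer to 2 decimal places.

5.50

M = m − 5 log₁₀(d/10 pc) = 22.99 − 5 log₁₀(3.15×10^4/10)
  = 22.99 − 5 × 3.498 = 22.99 − 17.49 = 5.50.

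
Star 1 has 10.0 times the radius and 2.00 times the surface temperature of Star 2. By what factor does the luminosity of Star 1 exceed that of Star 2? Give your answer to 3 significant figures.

1.60×10^3

From the Stefan–Boltzmann law, L ∝ R²T⁴, so
L_1/L_2 = (R_1/R_2)² (T_1/T_2)⁴ = (10.0)² × (2.00)⁴ = 100.0 × 16.00 = 1600.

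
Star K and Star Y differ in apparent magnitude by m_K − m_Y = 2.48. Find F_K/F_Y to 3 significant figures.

F_K/F_Y = 10^(−(m_K − m_Y)/2.5) = 10^(-2.48/2.5) = 10^-0.992 = 0.1019.

0.102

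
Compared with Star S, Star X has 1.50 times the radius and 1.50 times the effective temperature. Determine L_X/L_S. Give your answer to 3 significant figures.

From the Stefan–Boltzmann law, L ∝ R²T⁴, so
L_X/L_S = (R_X/R_S)² (T_X/T_S)⁴ = (1.50)² × (1.50)⁴ = 2.250 × 5.062 = 11.39.

11.4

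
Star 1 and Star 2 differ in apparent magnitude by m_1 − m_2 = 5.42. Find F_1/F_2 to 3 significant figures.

0.00679

F_1/F_2 = 10^(−(m_1 − m_2)/2.5) = 10^(-5.42/2.5) = 10^-2.168 = 0.006792.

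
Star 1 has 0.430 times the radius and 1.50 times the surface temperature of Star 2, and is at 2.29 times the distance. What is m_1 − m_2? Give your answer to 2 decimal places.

L_1/L_2 = (0.430)²(1.50)⁴ = 0.9361.
F_1/F_2 = (L_1/L_2)/(d_1/d_2)² = 0.9361/5.244 = 0.1785.
m_1 − m_2 = −2.5 log₁₀(0.1785) = 1.87.

1.87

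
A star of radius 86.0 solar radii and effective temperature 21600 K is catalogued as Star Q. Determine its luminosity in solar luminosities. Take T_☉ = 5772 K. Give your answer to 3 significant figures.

1.45×10^6 solar luminosities

L/L_☉ = (R/R_☉)² (T/T_☉)⁴ = (86.0)² × (21600/5772)⁴
       = 7396 × (3.742)⁴ = 7396 × 196.1 = 1.450×10^6.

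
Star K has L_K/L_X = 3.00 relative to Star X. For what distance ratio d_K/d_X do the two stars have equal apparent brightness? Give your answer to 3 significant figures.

Equal flux requires L_K/d_K² = L_X/d_X², so d_K/d_X = √(L_K/L_X)
= √(3.00) = 1.732.

1.73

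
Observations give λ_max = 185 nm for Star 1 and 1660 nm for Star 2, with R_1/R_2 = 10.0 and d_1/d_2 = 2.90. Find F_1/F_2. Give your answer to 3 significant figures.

Wien's law: T_1/T_2 = λ_2/λ_1 = 1660/185 = 8.973.
L_1/L_2 = (R_1/R_2)²(T_1/T_2)⁴ = (10.0)²(8.973)⁴ = 6.483×10^5.
F_1/F_2 = (L_1/L_2)/(d_1/d_2)² = 6.483×10^5/(2.90)² = 7.708×10^4.

7.71×10^4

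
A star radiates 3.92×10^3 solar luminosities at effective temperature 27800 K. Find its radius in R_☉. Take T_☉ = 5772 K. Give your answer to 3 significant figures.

2.70 R_☉

R/R_☉ = √(L/L_☉) / (T/T_☉)² = √(3.92×10^3) / (4.816)²
       = 62.61 / 23.20 = 2.699.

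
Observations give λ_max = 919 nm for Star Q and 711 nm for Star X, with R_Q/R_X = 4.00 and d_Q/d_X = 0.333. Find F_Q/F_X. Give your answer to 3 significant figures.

51.7

Wien's law: T_Q/T_X = λ_X/λ_Q = 711/919 = 0.7737.
L_Q/L_X = (R_Q/R_X)²(T_Q/T_X)⁴ = (4.00)²(0.7737)⁴ = 5.732.
F_Q/F_X = (L_Q/L_X)/(d_Q/d_X)² = 5.732/(0.333)² = 51.69.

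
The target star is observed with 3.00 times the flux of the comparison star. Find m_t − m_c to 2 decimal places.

-1.19

m_t − m_c = −2.5 log₁₀(F_t/F_c) = −2.5 log₁₀(3.00) = −2.5 × (0.477) = -1.193.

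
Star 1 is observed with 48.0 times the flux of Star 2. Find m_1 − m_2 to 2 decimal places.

-4.20

m_1 − m_2 = −2.5 log₁₀(F_1/F_2) = −2.5 log₁₀(48.0) = −2.5 × (1.681) = -4.203.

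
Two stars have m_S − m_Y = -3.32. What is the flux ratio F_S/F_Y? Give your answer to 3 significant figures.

21.3

F_S/F_Y = 10^(−(m_S − m_Y)/2.5) = 10^(3.32/2.5) = 10^1.328 = 21.28.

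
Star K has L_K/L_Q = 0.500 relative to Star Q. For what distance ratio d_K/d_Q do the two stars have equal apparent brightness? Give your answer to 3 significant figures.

Equal flux requires L_K/d_K² = L_Q/d_Q², so d_K/d_Q = √(L_K/L_Q)
= √(0.500) = 0.7071.

0.707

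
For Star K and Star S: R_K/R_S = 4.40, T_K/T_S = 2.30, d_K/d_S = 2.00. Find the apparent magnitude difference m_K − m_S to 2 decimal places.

L_K/L_S = (4.40)²(2.30)⁴ = 541.8.
F_K/F_S = (L_K/L_S)/(d_K/d_S)² = 541.8/4.000 = 135.4.
m_K − m_S = −2.5 log₁₀(135.4) = -5.33.

-5.33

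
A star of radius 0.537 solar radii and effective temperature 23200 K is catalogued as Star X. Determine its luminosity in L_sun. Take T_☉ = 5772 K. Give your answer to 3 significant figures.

75.3 L_sun

L/L_☉ = (R/R_☉)² (T/T_☉)⁴ = (0.537)² × (23200/5772)⁴
       = 0.2884 × (4.019)⁴ = 0.2884 × 261.0 = 75.27.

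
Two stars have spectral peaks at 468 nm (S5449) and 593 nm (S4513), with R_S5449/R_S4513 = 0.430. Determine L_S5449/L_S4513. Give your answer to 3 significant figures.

0.477

Wien's law gives T ∝ 1/λ_max, so T_S5449/T_S4513 = λ_S4513/λ_S5449 = 593/468 = 1.267.
Then L ∝ R²T⁴ gives L_S5449/L_S4513 = (0.430)² × (1.267)⁴ = 0.1849 × 2.578 = 0.4766.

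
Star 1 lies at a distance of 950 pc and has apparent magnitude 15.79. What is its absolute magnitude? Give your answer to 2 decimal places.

5.90

M = m − 5 log₁₀(d/10 pc) = 15.79 − 5 log₁₀(950/10)
  = 15.79 − 5 × 1.978 = 15.79 − 9.89 = 5.90.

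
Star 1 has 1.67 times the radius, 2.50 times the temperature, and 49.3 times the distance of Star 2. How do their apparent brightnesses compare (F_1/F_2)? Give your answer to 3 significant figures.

L_1/L_2 = (R_1/R_2)²(T_1/T_2)⁴ = (1.67)² × (2.50)⁴ = 108.9.
F_1/F_2 = (L_1/L_2)/(d_1/d_2)² = 108.9 / (49.3)² = 0.04482.

0.0448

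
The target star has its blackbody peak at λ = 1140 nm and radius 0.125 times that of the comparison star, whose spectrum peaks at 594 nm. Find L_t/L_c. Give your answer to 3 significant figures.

Wien's law gives T ∝ 1/λ_max, so T_t/T_c = λ_c/λ_t = 594/1140 = 0.5211.
Then L ∝ R²T⁴ gives L_t/L_c = (0.125)² × (0.5211)⁴ = 0.01562 × 0.07371 = 0.001152.

0.00115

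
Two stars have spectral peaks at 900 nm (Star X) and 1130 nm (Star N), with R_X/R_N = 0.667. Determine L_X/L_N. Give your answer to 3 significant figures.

Wien's law gives T ∝ 1/λ_max, so T_X/T_N = λ_N/λ_X = 1130/900 = 1.256.
Then L ∝ R²T⁴ gives L_X/L_N = (0.667)² × (1.256)⁴ = 0.4449 × 2.485 = 1.106.

1.11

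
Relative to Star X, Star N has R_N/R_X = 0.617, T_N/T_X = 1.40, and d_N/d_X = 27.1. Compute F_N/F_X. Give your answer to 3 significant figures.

0.00199

L_N/L_X = (R_N/R_X)²(T_N/T_X)⁴ = (0.617)² × (1.40)⁴ = 1.462.
F_N/F_X = (L_N/L_X)/(d_N/d_X)² = 1.462 / (27.1)² = 0.001991.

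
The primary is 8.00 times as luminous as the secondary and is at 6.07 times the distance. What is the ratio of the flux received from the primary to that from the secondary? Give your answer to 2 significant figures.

0.22

F = L/(4πd²), so F_p/F_s = (L_p/L_s) / (d_p/d_s)²
= 8.00 / (6.07)² = 8.00 / 36.84 = 0.2171.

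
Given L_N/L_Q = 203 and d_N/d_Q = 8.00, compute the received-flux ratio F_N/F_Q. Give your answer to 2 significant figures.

3.2

F = L/(4πd²), so F_N/F_Q = (L_N/L_Q) / (d_N/d_Q)²
= 203 / (8.00)² = 203 / 64.00 = 3.172.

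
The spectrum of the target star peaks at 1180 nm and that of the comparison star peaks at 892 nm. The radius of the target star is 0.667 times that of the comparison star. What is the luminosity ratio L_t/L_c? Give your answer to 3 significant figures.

Wien's law gives T ∝ 1/λ_max, so T_t/T_c = λ_c/λ_t = 892/1180 = 0.7559.
Then L ∝ R²T⁴ gives L_t/L_c = (0.667)² × (0.7559)⁴ = 0.4449 × 0.3265 = 0.1453.

0.145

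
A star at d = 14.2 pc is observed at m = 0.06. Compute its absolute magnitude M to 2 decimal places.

M = m − 5 log₁₀(d/10 pc) = 0.06 − 5 log₁₀(14.2/10)
  = 0.06 − 5 × 0.152 = 0.06 − 0.76 = -0.70.

-0.70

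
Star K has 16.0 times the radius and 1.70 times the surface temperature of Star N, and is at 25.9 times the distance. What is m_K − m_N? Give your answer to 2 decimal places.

L_K/L_N = (16.0)²(1.70)⁴ = 2138.
F_K/F_N = (L_K/L_N)/(d_K/d_N)² = 2138/670.8 = 3.187.
m_K − m_N = −2.5 log₁₀(3.187) = -1.26.

-1.26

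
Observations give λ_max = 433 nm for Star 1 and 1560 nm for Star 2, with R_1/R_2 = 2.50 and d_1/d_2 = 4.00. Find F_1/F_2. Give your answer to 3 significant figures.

Wien's law: T_1/T_2 = λ_2/λ_1 = 1560/433 = 3.603.
L_1/L_2 = (R_1/R_2)²(T_1/T_2)⁴ = (2.50)²(3.603)⁴ = 1053.
F_1/F_2 = (L_1/L_2)/(d_1/d_2)² = 1053/(4.00)² = 65.81.

65.8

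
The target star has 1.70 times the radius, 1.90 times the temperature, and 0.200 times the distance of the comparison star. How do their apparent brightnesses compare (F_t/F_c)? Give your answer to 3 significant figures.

L_t/L_c = (R_t/R_c)²(T_t/T_c)⁴ = (1.70)² × (1.90)⁴ = 37.66.
F_t/F_c = (L_t/L_c)/(d_t/d_c)² = 37.66 / (0.200)² = 941.6.

942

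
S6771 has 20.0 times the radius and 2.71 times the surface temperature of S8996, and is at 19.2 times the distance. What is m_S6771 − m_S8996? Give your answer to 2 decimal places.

L_S6771/L_S8996 = (20.0)²(2.71)⁴ = 2.157×10^4.
F_S6771/F_S8996 = (L_S6771/L_S8996)/(d_S6771/d_S8996)² = 2.157×10^4/368.6 = 58.52.
m_S6771 − m_S8996 = −2.5 log₁₀(58.52) = -4.42.

-4.42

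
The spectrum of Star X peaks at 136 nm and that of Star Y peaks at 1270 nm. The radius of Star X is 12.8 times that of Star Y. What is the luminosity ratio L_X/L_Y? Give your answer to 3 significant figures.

1.25×10^6

Wien's law gives T ∝ 1/λ_max, so T_X/T_Y = λ_Y/λ_X = 1270/136 = 9.338.
Then L ∝ R²T⁴ gives L_X/L_Y = (12.8)² × (9.338)⁴ = 163.8 × 7604 = 1.246×10^6.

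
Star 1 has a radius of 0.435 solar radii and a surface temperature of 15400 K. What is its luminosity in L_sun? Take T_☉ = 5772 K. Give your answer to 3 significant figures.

L/L_☉ = (R/R_☉)² (T/T_☉)⁴ = (0.435)² × (15400/5772)⁴
       = 0.1892 × (2.668)⁴ = 0.1892 × 50.67 = 9.589.

9.59 L_sun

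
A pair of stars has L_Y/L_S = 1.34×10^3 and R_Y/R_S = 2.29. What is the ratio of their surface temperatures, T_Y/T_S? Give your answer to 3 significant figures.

4.00

L ∝ R²T⁴ gives T ∝ (L/R²)^(1/4), so
T_Y/T_S = (1.34×10^3 / 2.29²)^(1/4) = (255.5)^(1/4) = 3.998.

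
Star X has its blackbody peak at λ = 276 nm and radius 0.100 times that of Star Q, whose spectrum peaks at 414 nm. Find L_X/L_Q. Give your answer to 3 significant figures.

Wien's law gives T ∝ 1/λ_max, so T_X/T_Q = λ_Q/λ_X = 414/276 = 1.500.
Then L ∝ R²T⁴ gives L_X/L_Q = (0.100)² × (1.500)⁴ = 0.01000 × 5.062 = 0.05063.

0.0506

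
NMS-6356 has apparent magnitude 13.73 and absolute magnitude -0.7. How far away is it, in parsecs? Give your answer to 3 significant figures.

7.69×10^3 pc

m − M = 5 log₁₀(d/10 pc)
13.73 − (-0.7) = 14.43 = 5 log₁₀(d/10)
d = 10 × 10^(14.43/5) = 10 × 10^2.886 = 7691 pc.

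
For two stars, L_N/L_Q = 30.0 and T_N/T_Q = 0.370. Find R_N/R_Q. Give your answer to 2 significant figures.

L ∝ R²T⁴ gives R ∝ √L / T², so
R_N/R_Q = √(30.0) / (0.370)² = 5.477 / 0.1369 = 40.01.

40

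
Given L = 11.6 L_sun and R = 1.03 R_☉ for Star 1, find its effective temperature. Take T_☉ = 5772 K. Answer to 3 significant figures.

T/T_☉ = (L/L_☉)^(1/4) / (R/R_☉)^(1/2)
T = 5772 × (11.6)^(1/4) / √(1.03) = 5772 × 1.846 / 1.015 = 1.050×10^4 K.

1.05×10^4 K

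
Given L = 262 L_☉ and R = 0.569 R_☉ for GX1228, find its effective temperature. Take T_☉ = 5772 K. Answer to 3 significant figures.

T/T_☉ = (L/L_☉)^(1/4) / (R/R_☉)^(1/2)
T = 5772 × (262)^(1/4) / √(0.569) = 5772 × 4.023 / 0.7543 = 3.079×10^4 K.

3.08×10^4 K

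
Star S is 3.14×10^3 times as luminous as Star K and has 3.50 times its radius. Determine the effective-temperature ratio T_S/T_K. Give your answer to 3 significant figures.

4.00

L ∝ R²T⁴ gives T ∝ (L/R²)^(1/4), so
T_S/T_K = (3.14×10^3 / 3.50²)^(1/4) = (256.3)^(1/4) = 4.001.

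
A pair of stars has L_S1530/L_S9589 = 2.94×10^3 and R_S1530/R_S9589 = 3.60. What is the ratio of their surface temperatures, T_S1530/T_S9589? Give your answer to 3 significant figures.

L ∝ R²T⁴ gives T ∝ (L/R²)^(1/4), so
T_S1530/T_S9589 = (2.94×10^3 / 3.60²)^(1/4) = (226.9)^(1/4) = 3.881.

3.88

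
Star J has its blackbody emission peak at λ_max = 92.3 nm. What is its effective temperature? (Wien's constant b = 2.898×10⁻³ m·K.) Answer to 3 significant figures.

T = b/λ_max = 2.898×10⁻³ / (92.3×10⁻⁹) = 3.140×10^4 K.

3.14×10^4 K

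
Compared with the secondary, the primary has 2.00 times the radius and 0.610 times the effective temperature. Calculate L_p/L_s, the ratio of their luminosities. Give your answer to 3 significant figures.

0.554

From the Stefan–Boltzmann law, L ∝ R²T⁴, so
L_p/L_s = (R_p/R_s)² (T_p/T_s)⁴ = (2.00)² × (0.610)⁴ = 4.000 × 0.1385 = 0.5538.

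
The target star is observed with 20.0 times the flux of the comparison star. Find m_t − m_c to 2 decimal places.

-3.25

m_t − m_c = −2.5 log₁₀(F_t/F_c) = −2.5 log₁₀(20.0) = −2.5 × (1.301) = -3.253.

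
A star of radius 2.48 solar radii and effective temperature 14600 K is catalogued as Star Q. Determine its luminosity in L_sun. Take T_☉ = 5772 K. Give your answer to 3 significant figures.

L/L_☉ = (R/R_☉)² (T/T_☉)⁴ = (2.48)² × (14600/5772)⁴
       = 6.150 × (2.529)⁴ = 6.150 × 40.94 = 251.8.

252 L_sun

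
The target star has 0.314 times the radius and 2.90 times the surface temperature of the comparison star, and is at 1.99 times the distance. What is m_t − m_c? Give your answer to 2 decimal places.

L_t/L_c = (0.314)²(2.90)⁴ = 6.974.
F_t/F_c = (L_t/L_c)/(d_t/d_c)² = 6.974/3.960 = 1.761.
m_t − m_c = −2.5 log₁₀(1.761) = -0.61.

-0.61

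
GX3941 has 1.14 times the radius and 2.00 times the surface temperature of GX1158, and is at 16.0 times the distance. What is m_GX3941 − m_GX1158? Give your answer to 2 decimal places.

2.73

L_GX3941/L_GX1158 = (1.14)²(2.00)⁴ = 20.79.
F_GX3941/F_GX1158 = (L_GX3941/L_GX1158)/(d_GX3941/d_GX1158)² = 20.79/256.0 = 0.08122.
m_GX3941 − m_GX1158 = −2.5 log₁₀(0.08122) = 2.73.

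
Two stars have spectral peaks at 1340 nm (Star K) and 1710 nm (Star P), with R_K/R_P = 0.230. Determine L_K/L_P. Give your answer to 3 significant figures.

Wien's law gives T ∝ 1/λ_max, so T_K/T_P = λ_P/λ_K = 1710/1340 = 1.276.
Then L ∝ R²T⁴ gives L_K/L_P = (0.230)² × (1.276)⁴ = 0.05290 × 2.652 = 0.1403.

0.140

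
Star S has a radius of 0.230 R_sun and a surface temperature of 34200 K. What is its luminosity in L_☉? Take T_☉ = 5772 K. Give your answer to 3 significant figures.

L/L_☉ = (R/R_☉)² (T/T_☉)⁴ = (0.230)² × (34200/5772)⁴
       = 0.05290 × (5.925)⁴ = 0.05290 × 1233 = 65.20.

65.2 L_☉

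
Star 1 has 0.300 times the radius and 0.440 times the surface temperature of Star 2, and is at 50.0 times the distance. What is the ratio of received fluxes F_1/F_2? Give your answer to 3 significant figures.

L_1/L_2 = (R_1/R_2)²(T_1/T_2)⁴ = (0.300)² × (0.440)⁴ = 0.003373.
F_1/F_2 = (L_1/L_2)/(d_1/d_2)² = 0.003373 / (50.0)² = 1.349×10^-6.

1.35×10^-6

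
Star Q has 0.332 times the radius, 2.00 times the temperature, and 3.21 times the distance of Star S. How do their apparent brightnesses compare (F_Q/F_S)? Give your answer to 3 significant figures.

0.171

L_Q/L_S = (R_Q/R_S)²(T_Q/T_S)⁴ = (0.332)² × (2.00)⁴ = 1.764.
F_Q/F_S = (L_Q/L_S)/(d_Q/d_S)² = 1.764 / (3.21)² = 0.1712.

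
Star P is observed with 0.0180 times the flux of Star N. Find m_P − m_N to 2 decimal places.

4.36

m_P − m_N = −2.5 log₁₀(F_P/F_N) = −2.5 log₁₀(0.0180) = −2.5 × (-1.745) = 4.362.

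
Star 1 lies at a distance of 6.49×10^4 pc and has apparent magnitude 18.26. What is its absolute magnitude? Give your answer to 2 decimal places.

-0.80

M = m − 5 log₁₀(d/10 pc) = 18.26 − 5 log₁₀(6.49×10^4/10)
  = 18.26 − 5 × 3.812 = 18.26 − 19.06 = -0.80.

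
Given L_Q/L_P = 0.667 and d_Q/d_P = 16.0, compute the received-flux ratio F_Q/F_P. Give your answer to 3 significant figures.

0.00261

F = L/(4πd²), so F_Q/F_P = (L_Q/L_P) / (d_Q/d_P)²
= 0.667 / (16.0)² = 0.667 / 256.0 = 0.002605.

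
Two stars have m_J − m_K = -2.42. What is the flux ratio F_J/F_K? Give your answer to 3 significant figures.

F_J/F_K = 10^(−(m_J − m_K)/2.5) = 10^(2.42/2.5) = 10^0.968 = 9.290.

9.29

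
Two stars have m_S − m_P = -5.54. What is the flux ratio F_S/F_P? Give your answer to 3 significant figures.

F_S/F_P = 10^(−(m_S − m_P)/2.5) = 10^(5.54/2.5) = 10^2.216 = 164.4.

164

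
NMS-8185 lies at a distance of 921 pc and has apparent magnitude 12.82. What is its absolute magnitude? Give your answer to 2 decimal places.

M = m − 5 log₁₀(d/10 pc) = 12.82 − 5 log₁₀(921/10)
  = 12.82 − 5 × 1.964 = 12.82 − 9.82 = 3.00.

3.00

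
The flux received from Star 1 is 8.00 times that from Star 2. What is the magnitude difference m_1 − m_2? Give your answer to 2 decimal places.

-2.26

m_1 − m_2 = −2.5 log₁₀(F_1/F_2) = −2.5 log₁₀(8.00) = −2.5 × (0.903) = -2.258.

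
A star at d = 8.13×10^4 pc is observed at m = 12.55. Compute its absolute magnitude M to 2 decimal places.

M = m − 5 log₁₀(d/10 pc) = 12.55 − 5 log₁₀(8.13×10^4/10)
  = 12.55 − 5 × 3.910 = 12.55 − 19.55 = -7.00.

-7.00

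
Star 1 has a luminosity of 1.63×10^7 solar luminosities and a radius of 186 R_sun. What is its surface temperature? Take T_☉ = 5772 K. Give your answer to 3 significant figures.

2.69×10^4 K

T/T_☉ = (L/L_☉)^(1/4) / (R/R_☉)^(1/2)
T = 5772 × (1.63×10^7)^(1/4) / √(186) = 5772 × 63.54 / 13.64 = 2.689×10^4 K.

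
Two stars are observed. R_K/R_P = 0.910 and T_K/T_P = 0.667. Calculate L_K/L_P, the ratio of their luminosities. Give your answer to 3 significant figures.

From the Stefan–Boltzmann law, L ∝ R²T⁴, so
L_K/L_P = (R_K/R_P)² (T_K/T_P)⁴ = (0.910)² × (0.667)⁴ = 0.8281 × 0.1979 = 0.1639.

0.164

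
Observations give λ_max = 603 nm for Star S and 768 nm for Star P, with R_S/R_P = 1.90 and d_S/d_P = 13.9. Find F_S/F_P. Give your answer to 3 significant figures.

0.0492

Wien's law: T_S/T_P = λ_P/λ_S = 768/603 = 1.274.
L_S/L_P = (R_S/R_P)²(T_S/T_P)⁴ = (1.90)²(1.274)⁴ = 9.499.
F_S/F_P = (L_S/L_P)/(d_S/d_P)² = 9.499/(13.9)² = 0.04916.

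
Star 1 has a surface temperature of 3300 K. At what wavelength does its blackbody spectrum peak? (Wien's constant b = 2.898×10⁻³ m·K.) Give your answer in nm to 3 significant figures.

878 nm

λ_max = b/T = 2.898×10⁻³ / 3300 = 8.78×10^-7 m = 878.2 nm.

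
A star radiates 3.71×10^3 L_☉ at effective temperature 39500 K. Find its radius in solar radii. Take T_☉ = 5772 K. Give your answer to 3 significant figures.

R/R_☉ = √(L/L_☉) / (T/T_☉)² = √(3.71×10^3) / (6.843)²
       = 60.91 / 46.83 = 1.301.

1.30 solar radii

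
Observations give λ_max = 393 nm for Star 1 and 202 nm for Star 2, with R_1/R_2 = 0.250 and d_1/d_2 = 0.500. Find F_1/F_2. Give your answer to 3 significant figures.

Wien's law: T_1/T_2 = λ_2/λ_1 = 202/393 = 0.5140.
L_1/L_2 = (R_1/R_2)²(T_1/T_2)⁴ = (0.250)²(0.5140)⁴ = 0.004362.
F_1/F_2 = (L_1/L_2)/(d_1/d_2)² = 0.004362/(0.500)² = 0.01745.

0.0174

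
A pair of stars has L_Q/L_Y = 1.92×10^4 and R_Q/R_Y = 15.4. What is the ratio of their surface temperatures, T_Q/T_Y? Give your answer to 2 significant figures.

3.0

L ∝ R²T⁴ gives T ∝ (L/R²)^(1/4), so
T_Q/T_Y = (1.92×10^4 / 15.4²)^(1/4) = (80.96)^(1/4) = 3.000.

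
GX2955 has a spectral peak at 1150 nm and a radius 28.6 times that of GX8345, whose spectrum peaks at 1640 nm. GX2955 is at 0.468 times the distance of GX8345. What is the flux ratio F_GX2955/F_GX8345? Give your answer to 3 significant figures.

1.54×10^4

Wien's law: T_GX2955/T_GX8345 = λ_GX8345/λ_GX2955 = 1640/1150 = 1.426.
L_GX2955/L_GX8345 = (R_GX2955/R_GX8345)²(T_GX2955/T_GX8345)⁴ = (28.6)²(1.426)⁴ = 3383.
F_GX2955/F_GX8345 = (L_GX2955/L_GX8345)/(d_GX2955/d_GX8345)² = 3383/(0.468)² = 1.545×10^4.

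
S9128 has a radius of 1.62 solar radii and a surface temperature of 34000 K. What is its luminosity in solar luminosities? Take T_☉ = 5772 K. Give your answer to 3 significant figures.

L/L_☉ = (R/R_☉)² (T/T_☉)⁴ = (1.62)² × (34000/5772)⁴
       = 2.624 × (5.891)⁴ = 2.624 × 1204 = 3160.

3.16×10^3 solar luminosities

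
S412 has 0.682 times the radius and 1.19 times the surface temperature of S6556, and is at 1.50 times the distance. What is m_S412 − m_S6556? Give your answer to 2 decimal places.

L_S412/L_S6556 = (0.682)²(1.19)⁴ = 0.9327.
F_S412/F_S6556 = (L_S412/L_S6556)/(d_S412/d_S6556)² = 0.9327/2.250 = 0.4145.
m_S412 − m_S6556 = −2.5 log₁₀(0.4145) = 0.96.

0.96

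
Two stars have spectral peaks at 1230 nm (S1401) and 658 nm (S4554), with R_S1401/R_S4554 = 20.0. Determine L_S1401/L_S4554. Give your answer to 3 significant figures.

Wien's law gives T ∝ 1/λ_max, so T_S1401/T_S4554 = λ_S4554/λ_S1401 = 658/1230 = 0.5350.
Then L ∝ R²T⁴ gives L_S1401/L_S4554 = (20.0)² × (0.5350)⁴ = 400.0 × 0.08190 = 32.76.

32.8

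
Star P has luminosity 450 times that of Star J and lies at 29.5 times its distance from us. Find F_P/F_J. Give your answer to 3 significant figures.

F = L/(4πd²), so F_P/F_J = (L_P/L_J) / (d_P/d_J)²
= 450 / (29.5)² = 450 / 870.2 = 0.5171.

0.517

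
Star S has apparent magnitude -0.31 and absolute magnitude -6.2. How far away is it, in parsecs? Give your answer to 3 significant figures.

m − M = 5 log₁₀(d/10 pc)
-0.31 − (-6.2) = 5.89 = 5 log₁₀(d/10)
d = 10 × 10^(5.89/5) = 10 × 10^1.178 = 150.7 pc.

151 pc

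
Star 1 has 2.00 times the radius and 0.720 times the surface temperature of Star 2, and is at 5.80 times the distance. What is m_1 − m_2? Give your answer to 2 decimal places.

L_1/L_2 = (2.00)²(0.720)⁴ = 1.075.
F_1/F_2 = (L_1/L_2)/(d_1/d_2)² = 1.075/33.64 = 0.03195.
m_1 − m_2 = −2.5 log₁₀(0.03195) = 3.74.

3.74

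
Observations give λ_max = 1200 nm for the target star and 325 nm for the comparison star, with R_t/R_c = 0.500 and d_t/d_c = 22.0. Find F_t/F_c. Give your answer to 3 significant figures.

Wien's law: T_t/T_c = λ_c/λ_t = 325/1200 = 0.2708.
L_t/L_c = (R_t/R_c)²(T_t/T_c)⁴ = (0.500)²(0.2708)⁴ = 0.001345.
F_t/F_c = (L_t/L_c)/(d_t/d_c)² = 0.001345/(22.0)² = 2.779×10^-6.

2.78×10^-6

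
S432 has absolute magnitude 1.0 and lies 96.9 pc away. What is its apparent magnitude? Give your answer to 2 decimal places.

5.93

m = M + 5 log₁₀(d/10 pc) = 1.0 + 5 log₁₀(96.9/10)
  = 1.0 + 5 × 0.986 = 1.0 + 4.93 = 5.93.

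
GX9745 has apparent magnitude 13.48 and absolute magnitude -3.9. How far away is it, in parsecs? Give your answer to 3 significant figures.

2.99×10^4 pc

m − M = 5 log₁₀(d/10 pc)
13.48 − (-3.9) = 17.38 = 5 log₁₀(d/10)
d = 10 × 10^(17.38/5) = 10 × 10^3.476 = 2.992×10^4 pc.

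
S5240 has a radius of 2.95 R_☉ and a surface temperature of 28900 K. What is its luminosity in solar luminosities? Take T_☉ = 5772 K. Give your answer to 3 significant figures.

L/L_☉ = (R/R_☉)² (T/T_☉)⁴ = (2.95)² × (28900/5772)⁴
       = 8.703 × (5.007)⁴ = 8.703 × 628.5 = 5469.

5.47×10^3 solar luminosities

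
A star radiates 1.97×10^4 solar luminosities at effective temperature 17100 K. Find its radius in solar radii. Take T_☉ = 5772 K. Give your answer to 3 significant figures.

R/R_☉ = √(L/L_☉) / (T/T_☉)² = √(1.97×10^4) / (2.963)²
       = 140.4 / 8.777 = 15.99.

16.0 solar radii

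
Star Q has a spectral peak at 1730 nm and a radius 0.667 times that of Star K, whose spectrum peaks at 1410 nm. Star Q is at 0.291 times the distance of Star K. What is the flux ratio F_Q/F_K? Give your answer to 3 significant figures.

2.32

Wien's law: T_Q/T_K = λ_K/λ_Q = 1410/1730 = 0.8150.
L_Q/L_K = (R_Q/R_K)²(T_Q/T_K)⁴ = (0.667)²(0.8150)⁴ = 0.1963.
F_Q/F_K = (L_Q/L_K)/(d_Q/d_K)² = 0.1963/(0.291)² = 2.318.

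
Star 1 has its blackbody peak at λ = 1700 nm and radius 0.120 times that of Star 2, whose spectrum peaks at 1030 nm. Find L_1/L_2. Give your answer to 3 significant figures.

0.00194

Wien's law gives T ∝ 1/λ_max, so T_1/T_2 = λ_2/λ_1 = 1030/1700 = 0.6059.
Then L ∝ R²T⁴ gives L_1/L_2 = (0.120)² × (0.6059)⁴ = 0.01440 × 0.1348 = 0.001941.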